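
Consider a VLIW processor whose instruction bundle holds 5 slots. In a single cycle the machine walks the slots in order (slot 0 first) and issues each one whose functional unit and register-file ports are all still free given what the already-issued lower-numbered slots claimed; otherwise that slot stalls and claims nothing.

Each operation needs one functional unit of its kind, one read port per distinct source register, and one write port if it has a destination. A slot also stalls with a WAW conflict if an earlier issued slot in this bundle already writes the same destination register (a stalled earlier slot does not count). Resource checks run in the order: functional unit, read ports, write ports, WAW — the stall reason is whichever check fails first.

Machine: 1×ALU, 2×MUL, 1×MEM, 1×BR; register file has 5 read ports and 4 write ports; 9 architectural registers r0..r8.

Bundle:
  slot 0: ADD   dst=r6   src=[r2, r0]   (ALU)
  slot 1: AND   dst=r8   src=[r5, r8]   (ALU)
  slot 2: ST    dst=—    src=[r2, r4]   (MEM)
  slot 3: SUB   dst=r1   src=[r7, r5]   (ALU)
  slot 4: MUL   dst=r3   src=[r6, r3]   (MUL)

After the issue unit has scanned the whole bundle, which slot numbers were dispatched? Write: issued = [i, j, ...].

[0] ALU needs rd=2 wr=1: ok; after: ALU=0 MUL=2 MEM=1 BR=1, R=3, W=3
[1] ALU needs rd=2 wr=1: FU; after: ALU=0 MUL=2 MEM=1 BR=1, R=3, W=3
[2] MEM needs rd=2 wr=0: ok; after: ALU=0 MUL=2 MEM=0 BR=1, R=1, W=3
[3] ALU needs rd=2 wr=1: FU; after: ALU=0 MUL=2 MEM=0 BR=1, R=1, W=3
[4] MUL needs rd=2 wr=1: RD_PORT; after: ALU=0 MUL=2 MEM=0 BR=1, R=1, W=3

issued = [0, 2]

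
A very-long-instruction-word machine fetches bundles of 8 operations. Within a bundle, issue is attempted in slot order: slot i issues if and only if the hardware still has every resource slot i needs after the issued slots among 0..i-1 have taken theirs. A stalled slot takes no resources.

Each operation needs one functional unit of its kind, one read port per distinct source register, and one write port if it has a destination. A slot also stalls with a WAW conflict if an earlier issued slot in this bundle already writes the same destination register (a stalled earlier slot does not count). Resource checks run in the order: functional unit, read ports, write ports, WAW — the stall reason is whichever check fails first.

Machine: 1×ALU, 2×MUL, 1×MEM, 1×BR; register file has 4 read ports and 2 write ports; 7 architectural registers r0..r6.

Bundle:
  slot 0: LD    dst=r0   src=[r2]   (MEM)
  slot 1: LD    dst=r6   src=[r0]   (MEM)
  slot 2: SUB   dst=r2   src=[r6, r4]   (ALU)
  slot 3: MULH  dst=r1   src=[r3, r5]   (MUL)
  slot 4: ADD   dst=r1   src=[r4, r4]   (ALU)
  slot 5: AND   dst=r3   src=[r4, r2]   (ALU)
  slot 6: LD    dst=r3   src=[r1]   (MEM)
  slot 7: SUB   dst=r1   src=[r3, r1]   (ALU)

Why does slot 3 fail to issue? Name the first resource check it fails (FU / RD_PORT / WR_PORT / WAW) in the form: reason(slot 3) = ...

reason(slot 3) = RD_PORT

slot 0 (MEM): ISSUE — free A1,Mu2,Ld0,B1 rp3 wp1
slot 1 (MEM): stall FU — free A1,Mu2,Ld0,B1 rp3 wp1
slot 2 (ALU): ISSUE — free A0,Mu2,Ld0,B1 rp1 wp0
slot 3 (MUL): stall RD_PORT — free A0,Mu2,Ld0,B1 rp1 wp0
slot 4 (ALU): stall FU — free A0,Mu2,Ld0,B1 rp1 wp0
slot 5 (ALU): stall FU — free A0,Mu2,Ld0,B1 rp1 wp0
slot 6 (MEM): stall FU — free A0,Mu2,Ld0,B1 rp1 wp0
slot 7 (ALU): stall FU — free A0,Mu2,Ld0,B1 rp1 wp0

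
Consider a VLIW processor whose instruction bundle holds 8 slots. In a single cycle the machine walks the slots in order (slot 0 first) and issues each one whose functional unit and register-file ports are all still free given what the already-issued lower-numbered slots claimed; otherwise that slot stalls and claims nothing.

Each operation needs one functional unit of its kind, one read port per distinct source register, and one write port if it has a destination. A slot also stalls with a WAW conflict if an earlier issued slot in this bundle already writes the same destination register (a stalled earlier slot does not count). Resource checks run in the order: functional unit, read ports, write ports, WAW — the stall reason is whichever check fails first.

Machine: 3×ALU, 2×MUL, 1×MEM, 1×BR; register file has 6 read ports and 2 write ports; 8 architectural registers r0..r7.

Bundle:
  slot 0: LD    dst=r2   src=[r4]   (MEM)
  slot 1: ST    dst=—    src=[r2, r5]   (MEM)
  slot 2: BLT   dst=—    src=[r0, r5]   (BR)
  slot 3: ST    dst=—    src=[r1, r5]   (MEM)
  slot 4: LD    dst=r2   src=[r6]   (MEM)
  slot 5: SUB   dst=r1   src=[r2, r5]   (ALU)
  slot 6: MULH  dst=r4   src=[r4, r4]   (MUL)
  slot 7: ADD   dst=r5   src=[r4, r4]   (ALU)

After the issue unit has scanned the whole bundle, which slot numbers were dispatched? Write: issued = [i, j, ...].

[0] MEM needs rd=1 wr=1: ok; after: ALU=3 MUL=2 MEM=0 BR=1, R=5, W=1
[1] MEM needs rd=2 wr=0: FU; after: ALU=3 MUL=2 MEM=0 BR=1, R=5, W=1
[2] BR needs rd=2 wr=0: ok; after: ALU=3 MUL=2 MEM=0 BR=0, R=3, W=1
[3] MEM needs rd=2 wr=0: FU; after: ALU=3 MUL=2 MEM=0 BR=0, R=3, W=1
[4] MEM needs rd=1 wr=1: FU; after: ALU=3 MUL=2 MEM=0 BR=0, R=3, W=1
[5] ALU needs rd=2 wr=1: ok; after: ALU=2 MUL=2 MEM=0 BR=0, R=1, W=0
[6] MUL needs rd=1 wr=1: WR_PORT; after: ALU=2 MUL=2 MEM=0 BR=0, R=1, W=0
[7] ALU needs rd=1 wr=1: WR_PORT; after: ALU=2 MUL=2 MEM=0 BR=0, R=1, W=0

issued = [0, 2, 5]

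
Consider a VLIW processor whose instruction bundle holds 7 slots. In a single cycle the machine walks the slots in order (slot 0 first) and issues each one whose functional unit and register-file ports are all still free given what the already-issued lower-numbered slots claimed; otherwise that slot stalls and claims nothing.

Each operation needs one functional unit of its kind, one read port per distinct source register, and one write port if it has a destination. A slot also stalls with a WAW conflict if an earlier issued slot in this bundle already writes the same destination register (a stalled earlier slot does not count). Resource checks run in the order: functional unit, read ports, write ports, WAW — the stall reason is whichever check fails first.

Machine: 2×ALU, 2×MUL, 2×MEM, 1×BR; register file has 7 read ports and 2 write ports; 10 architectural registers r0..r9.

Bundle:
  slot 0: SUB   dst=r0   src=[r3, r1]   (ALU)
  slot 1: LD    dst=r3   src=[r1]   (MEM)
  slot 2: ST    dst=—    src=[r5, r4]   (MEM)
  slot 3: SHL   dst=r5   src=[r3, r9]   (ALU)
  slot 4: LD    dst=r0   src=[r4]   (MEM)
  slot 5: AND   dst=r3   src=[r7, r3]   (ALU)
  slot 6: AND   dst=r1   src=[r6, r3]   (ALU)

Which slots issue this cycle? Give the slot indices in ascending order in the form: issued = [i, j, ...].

slot 0 (ALU): ISSUE — free A1,Mu2,Ld2,B1 rp5 wp1
slot 1 (MEM): ISSUE — free A1,Mu2,Ld1,B1 rp4 wp0
slot 2 (MEM): ISSUE — free A1,Mu2,Ld0,B1 rp2 wp0
slot 3 (ALU): stall WR_PORT — free A1,Mu2,Ld0,B1 rp2 wp0
slot 4 (MEM): stall FU — free A1,Mu2,Ld0,B1 rp2 wp0
slot 5 (ALU): stall WR_PORT — free A1,Mu2,Ld0,B1 rp2 wp0
slot 6 (ALU): stall WR_PORT — free A1,Mu2,Ld0,B1 rp2 wp0

issued = [0, 1, 2]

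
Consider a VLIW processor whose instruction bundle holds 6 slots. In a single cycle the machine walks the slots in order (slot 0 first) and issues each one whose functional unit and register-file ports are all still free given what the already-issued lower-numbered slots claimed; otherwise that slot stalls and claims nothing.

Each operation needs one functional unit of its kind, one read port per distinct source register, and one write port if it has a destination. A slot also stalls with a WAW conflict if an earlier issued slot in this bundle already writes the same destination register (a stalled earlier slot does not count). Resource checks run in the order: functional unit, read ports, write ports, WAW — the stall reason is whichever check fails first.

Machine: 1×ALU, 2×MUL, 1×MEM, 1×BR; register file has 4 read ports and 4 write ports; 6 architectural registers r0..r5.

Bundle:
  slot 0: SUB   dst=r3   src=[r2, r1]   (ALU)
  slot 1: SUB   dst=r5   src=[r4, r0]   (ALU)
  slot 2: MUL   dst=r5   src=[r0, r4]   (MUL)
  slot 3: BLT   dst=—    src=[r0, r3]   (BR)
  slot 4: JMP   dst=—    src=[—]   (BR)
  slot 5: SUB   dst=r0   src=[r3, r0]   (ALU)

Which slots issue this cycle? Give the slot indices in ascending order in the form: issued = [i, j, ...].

issued = [0, 2, 4]

(0) want 1×ALU +2rd +1wr — yes → AL0|MU2|ME1|BR1|rd2|wr3
(1) want 1×ALU +2rd +1wr — FU → AL0|MU2|ME1|BR1|rd2|wr3
(2) want 1×MUL +2rd +1wr — yes → AL0|MU1|ME1|BR1|rd0|wr2
(3) want 1×BR +2rd +0wr — RD_PORT → AL0|MU1|ME1|BR1|rd0|wr2
(4) want 1×BR +0rd +0wr — yes → AL0|MU1|ME1|BR0|rd0|wr2
(5) want 1×ALU +2rd +1wr — FU → AL0|MU1|ME1|BR0|rd0|wr2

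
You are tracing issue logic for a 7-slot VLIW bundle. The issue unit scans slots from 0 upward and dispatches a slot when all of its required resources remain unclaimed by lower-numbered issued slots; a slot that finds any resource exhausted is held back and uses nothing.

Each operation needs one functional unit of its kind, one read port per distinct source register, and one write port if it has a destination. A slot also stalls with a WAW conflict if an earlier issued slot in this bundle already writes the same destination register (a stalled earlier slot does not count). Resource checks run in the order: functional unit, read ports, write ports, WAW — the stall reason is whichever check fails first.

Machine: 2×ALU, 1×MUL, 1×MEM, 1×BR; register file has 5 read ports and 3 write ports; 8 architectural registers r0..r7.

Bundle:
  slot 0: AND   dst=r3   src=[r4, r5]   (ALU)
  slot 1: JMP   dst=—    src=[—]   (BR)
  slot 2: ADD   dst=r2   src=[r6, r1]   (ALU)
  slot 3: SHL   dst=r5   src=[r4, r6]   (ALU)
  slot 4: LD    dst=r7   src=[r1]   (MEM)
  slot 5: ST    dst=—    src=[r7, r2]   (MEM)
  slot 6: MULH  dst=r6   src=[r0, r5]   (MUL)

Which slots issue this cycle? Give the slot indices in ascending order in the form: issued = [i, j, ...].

issued = [0, 1, 2, 4]

slot 0 (ALU): ISSUE — free A1,Mu1,Ld1,B1 rp3 wp2
slot 1 (BR): ISSUE — free A1,Mu1,Ld1,B0 rp3 wp2
slot 2 (ALU): ISSUE — free A0,Mu1,Ld1,B0 rp1 wp1
slot 3 (ALU): stall FU — free A0,Mu1,Ld1,B0 rp1 wp1
slot 4 (MEM): ISSUE — free A0,Mu1,Ld0,B0 rp0 wp0
slot 5 (MEM): stall FU — free A0,Mu1,Ld0,B0 rp0 wp0
slot 6 (MUL): stall RD_PORT — free A0,Mu1,Ld0,B0 rp0 wp0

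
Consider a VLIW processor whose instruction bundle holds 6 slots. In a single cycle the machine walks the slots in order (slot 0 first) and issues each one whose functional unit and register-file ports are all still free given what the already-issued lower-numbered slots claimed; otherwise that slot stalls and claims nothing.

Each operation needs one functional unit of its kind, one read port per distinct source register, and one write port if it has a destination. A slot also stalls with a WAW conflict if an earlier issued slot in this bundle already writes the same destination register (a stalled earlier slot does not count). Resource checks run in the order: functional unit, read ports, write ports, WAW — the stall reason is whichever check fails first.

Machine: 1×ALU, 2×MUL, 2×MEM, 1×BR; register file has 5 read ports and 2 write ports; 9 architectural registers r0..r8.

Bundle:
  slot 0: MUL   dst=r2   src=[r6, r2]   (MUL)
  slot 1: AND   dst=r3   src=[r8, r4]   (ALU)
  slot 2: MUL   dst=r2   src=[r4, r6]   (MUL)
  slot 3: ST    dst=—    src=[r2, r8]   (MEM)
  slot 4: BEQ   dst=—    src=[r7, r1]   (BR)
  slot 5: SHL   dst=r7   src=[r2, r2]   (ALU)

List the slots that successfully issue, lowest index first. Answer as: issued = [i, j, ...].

issued = [0, 1]

#0 MUL src=r6,r2 dispatched  <A:1 Mu:1 Ld:2 B:1 rd:3 wr:1>
#1 ALU src=r8,r4 dispatched  <A:0 Mu:1 Ld:2 B:1 rd:1 wr:0>
#2 MUL src=r4,r6 held:RD_PORT  <A:0 Mu:1 Ld:2 B:1 rd:1 wr:0>
#3 MEM src=r2,r8 held:RD_PORT  <A:0 Mu:1 Ld:2 B:1 rd:1 wr:0>
#4 BR src=r7,r1 held:RD_PORT  <A:0 Mu:1 Ld:2 B:1 rd:1 wr:0>
#5 ALU src=r2,r2 held:FU  <A:0 Mu:1 Ld:2 B:1 rd:1 wr:0>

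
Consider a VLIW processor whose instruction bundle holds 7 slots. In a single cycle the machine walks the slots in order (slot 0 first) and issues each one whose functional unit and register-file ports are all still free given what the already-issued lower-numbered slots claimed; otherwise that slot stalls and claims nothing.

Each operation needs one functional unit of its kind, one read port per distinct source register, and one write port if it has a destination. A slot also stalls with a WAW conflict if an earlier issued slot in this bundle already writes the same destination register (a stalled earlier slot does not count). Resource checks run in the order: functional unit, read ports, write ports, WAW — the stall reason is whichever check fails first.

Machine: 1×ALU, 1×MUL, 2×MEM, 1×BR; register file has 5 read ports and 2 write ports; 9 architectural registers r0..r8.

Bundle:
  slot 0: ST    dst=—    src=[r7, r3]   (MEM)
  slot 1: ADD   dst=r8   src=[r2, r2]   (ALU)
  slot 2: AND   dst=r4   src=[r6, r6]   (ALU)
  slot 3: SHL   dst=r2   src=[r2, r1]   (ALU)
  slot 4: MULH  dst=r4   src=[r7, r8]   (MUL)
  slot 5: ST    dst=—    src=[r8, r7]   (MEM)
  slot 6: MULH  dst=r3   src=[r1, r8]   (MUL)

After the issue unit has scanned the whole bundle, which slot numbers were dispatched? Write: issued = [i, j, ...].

(0) want 1×MEM +2rd +0wr — yes → AL1|MU1|ME1|BR1|rd3|wr2
(1) want 1×ALU +1rd +1wr — yes → AL0|MU1|ME1|BR1|rd2|wr1
(2) want 1×ALU +1rd +1wr — FU → AL0|MU1|ME1|BR1|rd2|wr1
(3) want 1×ALU +2rd +1wr — FU → AL0|MU1|ME1|BR1|rd2|wr1
(4) want 1×MUL +2rd +1wr — yes → AL0|MU0|ME1|BR1|rd0|wr0
(5) want 1×MEM +2rd +0wr — RD_PORT → AL0|MU0|ME1|BR1|rd0|wr0
(6) want 1×MUL +2rd +1wr — FU → AL0|MU0|ME1|BR1|rd0|wr0

issued = [0, 1, 4]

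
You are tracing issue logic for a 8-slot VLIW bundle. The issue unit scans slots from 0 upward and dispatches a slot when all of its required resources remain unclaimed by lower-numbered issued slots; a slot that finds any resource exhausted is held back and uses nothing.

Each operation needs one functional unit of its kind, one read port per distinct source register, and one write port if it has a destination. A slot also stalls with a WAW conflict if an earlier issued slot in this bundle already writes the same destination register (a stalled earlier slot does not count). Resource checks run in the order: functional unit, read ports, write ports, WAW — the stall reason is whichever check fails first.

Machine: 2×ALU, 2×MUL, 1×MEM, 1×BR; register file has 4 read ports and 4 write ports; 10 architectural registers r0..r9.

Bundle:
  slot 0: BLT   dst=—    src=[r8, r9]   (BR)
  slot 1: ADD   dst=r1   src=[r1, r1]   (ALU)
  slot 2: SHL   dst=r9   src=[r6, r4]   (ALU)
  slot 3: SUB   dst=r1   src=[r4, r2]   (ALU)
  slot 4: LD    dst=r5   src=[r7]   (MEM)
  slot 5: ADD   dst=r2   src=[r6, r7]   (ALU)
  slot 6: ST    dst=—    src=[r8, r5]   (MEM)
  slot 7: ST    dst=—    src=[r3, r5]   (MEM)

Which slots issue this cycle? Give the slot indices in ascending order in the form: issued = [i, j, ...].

issued = [0, 1, 4]

#0 BR src=r8,r9 dispatched  <A:2 Mu:2 Ld:1 B:0 rd:2 wr:4>
#1 ALU src=r1,r1 dispatched  <A:1 Mu:2 Ld:1 B:0 rd:1 wr:3>
#2 ALU src=r6,r4 held:RD_PORT  <A:1 Mu:2 Ld:1 B:0 rd:1 wr:3>
#3 ALU src=r4,r2 held:RD_PORT  <A:1 Mu:2 Ld:1 B:0 rd:1 wr:3>
#4 MEM src=r7 dispatched  <A:1 Mu:2 Ld:0 B:0 rd:0 wr:2>
#5 ALU src=r6,r7 held:RD_PORT  <A:1 Mu:2 Ld:0 B:0 rd:0 wr:2>
#6 MEM src=r8,r5 held:FU  <A:1 Mu:2 Ld:0 B:0 rd:0 wr:2>
#7 MEM src=r3,r5 held:FU  <A:1 Mu:2 Ld:0 B:0 rd:0 wr:2>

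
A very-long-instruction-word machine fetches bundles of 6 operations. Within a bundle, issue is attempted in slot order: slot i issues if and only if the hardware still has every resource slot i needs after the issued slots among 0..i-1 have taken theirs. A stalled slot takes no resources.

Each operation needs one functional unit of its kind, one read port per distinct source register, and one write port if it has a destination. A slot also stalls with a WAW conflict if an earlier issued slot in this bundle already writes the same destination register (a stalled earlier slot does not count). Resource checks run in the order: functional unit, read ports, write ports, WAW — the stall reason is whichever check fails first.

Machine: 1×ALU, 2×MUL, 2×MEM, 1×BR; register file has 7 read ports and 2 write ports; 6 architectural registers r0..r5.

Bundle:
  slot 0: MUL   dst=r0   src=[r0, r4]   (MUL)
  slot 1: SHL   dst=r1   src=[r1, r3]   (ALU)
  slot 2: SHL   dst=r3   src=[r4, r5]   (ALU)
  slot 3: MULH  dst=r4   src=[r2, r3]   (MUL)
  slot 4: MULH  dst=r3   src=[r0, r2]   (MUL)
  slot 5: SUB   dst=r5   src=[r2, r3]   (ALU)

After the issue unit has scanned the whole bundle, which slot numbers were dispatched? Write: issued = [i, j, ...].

issued = [0, 1]

(0) want 1×MUL +2rd +1wr — yes → AL1|MU1|ME2|BR1|rd5|wr1
(1) want 1×ALU +2rd +1wr — yes → AL0|MU1|ME2|BR1|rd3|wr0
(2) want 1×ALU +2rd +1wr — FU → AL0|MU1|ME2|BR1|rd3|wr0
(3) want 1×MUL +2rd +1wr — WR_PORT → AL0|MU1|ME2|BR1|rd3|wr0
(4) want 1×MUL +2rd +1wr — WR_PORT → AL0|MU1|ME2|BR1|rd3|wr0
(5) want 1×ALU +2rd +1wr — FU → AL0|MU1|ME2|BR1|rd3|wr0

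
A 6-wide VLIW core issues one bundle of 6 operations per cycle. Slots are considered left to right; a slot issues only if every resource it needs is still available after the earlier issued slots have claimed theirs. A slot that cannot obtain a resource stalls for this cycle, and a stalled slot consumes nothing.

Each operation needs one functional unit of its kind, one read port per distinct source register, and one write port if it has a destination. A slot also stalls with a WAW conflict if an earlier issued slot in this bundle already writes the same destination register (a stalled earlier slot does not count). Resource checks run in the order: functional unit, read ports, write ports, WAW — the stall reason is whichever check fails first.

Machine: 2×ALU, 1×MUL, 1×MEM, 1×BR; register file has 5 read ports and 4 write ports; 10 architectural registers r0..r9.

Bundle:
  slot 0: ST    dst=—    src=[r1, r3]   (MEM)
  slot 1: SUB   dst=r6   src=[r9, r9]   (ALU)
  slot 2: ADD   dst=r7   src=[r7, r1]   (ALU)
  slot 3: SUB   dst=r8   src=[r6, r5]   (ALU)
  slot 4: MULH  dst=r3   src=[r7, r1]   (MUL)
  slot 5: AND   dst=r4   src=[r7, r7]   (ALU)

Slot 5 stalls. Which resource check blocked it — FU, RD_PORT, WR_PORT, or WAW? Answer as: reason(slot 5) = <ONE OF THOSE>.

reason(slot 5) = FU

#0 MEM src=r1,r3 dispatched  <A:2 Mu:1 Ld:0 B:1 rd:3 wr:4>
#1 ALU src=r9,r9 dispatched  <A:1 Mu:1 Ld:0 B:1 rd:2 wr:3>
#2 ALU src=r7,r1 dispatched  <A:0 Mu:1 Ld:0 B:1 rd:0 wr:2>
#3 ALU src=r6,r5 held:FU  <A:0 Mu:1 Ld:0 B:1 rd:0 wr:2>
#4 MUL src=r7,r1 held:RD_PORT  <A:0 Mu:1 Ld:0 B:1 rd:0 wr:2>
#5 ALU src=r7,r7 held:FU  <A:0 Mu:1 Ld:0 B:1 rd:0 wr:2>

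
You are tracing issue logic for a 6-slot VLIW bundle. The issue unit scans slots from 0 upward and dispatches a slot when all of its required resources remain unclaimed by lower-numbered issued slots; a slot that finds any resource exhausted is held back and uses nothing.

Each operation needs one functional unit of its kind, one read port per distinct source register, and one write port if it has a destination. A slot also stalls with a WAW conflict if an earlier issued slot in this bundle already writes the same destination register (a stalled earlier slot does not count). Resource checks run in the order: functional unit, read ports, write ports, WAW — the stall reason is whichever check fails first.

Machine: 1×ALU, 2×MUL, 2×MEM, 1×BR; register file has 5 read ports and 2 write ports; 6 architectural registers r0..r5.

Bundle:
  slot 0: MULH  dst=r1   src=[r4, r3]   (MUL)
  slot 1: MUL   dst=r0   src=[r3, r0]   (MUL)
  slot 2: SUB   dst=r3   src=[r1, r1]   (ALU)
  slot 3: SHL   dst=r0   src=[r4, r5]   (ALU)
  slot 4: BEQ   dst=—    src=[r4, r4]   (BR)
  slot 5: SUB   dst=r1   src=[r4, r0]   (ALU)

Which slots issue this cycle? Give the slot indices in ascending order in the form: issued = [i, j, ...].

  0. MUL→r1 ⇒ go  {1A/1Mu/2Ld/1B | 3r 1w}
  1. MUL→r0 ⇒ go  {1A/0Mu/2Ld/1B | 1r 0w}
  2. ALU→r3 ⇒ no(WR_PORT)  {1A/0Mu/2Ld/1B | 1r 0w}
  3. ALU→r0 ⇒ no(RD_PORT)  {1A/0Mu/2Ld/1B | 1r 0w}
  4. BR ⇒ go  {1A/0Mu/2Ld/0B | 0r 0w}
  5. ALU→r1 ⇒ no(RD_PORT)  {1A/0Mu/2Ld/0B | 0r 0w}

issued = [0, 1, 4]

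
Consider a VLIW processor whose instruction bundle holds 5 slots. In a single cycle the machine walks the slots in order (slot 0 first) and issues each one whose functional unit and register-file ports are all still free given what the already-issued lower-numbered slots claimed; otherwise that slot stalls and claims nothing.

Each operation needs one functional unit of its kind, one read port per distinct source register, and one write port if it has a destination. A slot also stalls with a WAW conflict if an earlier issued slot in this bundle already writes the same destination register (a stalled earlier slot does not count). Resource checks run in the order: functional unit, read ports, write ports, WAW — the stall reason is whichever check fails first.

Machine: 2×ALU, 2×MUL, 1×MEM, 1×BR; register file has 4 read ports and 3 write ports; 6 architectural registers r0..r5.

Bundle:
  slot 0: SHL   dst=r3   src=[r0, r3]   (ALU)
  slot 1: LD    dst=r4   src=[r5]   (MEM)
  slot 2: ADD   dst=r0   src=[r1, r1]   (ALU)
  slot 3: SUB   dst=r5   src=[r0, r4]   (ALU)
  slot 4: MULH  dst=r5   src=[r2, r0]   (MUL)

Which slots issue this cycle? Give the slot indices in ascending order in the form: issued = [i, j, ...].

issued = [0, 1, 2]

  0. ALU→r3 ⇒ go  {1A/2Mu/1Ld/1B | 2r 2w}
  1. MEM→r4 ⇒ go  {1A/2Mu/0Ld/1B | 1r 1w}
  2. ALU→r0 ⇒ go  {0A/2Mu/0Ld/1B | 0r 0w}
  3. ALU→r5 ⇒ no(FU)  {0A/2Mu/0Ld/1B | 0r 0w}
  4. MUL→r5 ⇒ no(RD_PORT)  {0A/2Mu/0Ld/1B | 0r 0w}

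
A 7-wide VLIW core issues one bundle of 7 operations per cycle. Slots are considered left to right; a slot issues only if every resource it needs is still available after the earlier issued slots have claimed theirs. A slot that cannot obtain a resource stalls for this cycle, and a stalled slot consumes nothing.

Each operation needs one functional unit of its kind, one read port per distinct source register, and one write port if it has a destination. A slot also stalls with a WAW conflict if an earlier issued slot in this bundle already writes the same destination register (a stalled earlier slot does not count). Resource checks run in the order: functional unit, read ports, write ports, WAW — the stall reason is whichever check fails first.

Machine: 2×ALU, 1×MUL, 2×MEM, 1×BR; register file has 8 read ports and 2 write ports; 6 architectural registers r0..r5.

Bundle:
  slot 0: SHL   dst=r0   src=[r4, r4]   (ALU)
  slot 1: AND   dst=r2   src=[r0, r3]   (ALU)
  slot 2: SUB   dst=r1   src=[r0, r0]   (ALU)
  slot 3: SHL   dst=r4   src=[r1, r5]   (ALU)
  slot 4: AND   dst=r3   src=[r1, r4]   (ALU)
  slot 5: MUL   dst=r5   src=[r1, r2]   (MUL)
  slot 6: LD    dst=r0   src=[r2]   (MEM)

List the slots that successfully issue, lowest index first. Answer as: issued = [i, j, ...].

slot 0 (ALU): ISSUE — free A1,Mu1,Ld2,B1 rp7 wp1
slot 1 (ALU): ISSUE — free A0,Mu1,Ld2,B1 rp5 wp0
slot 2 (ALU): stall FU — free A0,Mu1,Ld2,B1 rp5 wp0
slot 3 (ALU): stall FU — free A0,Mu1,Ld2,B1 rp5 wp0
slot 4 (ALU): stall FU — free A0,Mu1,Ld2,B1 rp5 wp0
slot 5 (MUL): stall WR_PORT — free A0,Mu1,Ld2,B1 rp5 wp0
slot 6 (MEM): stall WR_PORT — free A0,Mu1,Ld2,B1 rp5 wp0

issued = [0, 1]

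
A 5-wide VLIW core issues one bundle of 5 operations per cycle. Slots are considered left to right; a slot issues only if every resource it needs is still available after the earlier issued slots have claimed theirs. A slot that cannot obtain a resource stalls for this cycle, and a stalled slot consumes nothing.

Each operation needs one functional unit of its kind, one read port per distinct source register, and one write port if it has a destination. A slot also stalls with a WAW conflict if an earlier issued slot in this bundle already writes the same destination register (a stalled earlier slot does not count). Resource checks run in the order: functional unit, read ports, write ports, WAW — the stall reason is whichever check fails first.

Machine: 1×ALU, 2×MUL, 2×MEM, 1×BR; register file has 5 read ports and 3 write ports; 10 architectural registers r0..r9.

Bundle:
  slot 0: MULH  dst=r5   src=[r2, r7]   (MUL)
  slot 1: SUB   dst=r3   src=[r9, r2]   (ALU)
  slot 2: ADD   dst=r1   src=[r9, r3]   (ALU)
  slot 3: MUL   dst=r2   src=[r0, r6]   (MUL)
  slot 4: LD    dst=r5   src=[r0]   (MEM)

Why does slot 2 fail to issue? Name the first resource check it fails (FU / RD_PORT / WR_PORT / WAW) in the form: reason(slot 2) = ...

reason(slot 2) = FU

[0] MUL needs rd=2 wr=1: ok; after: ALU=1 MUL=1 MEM=2 BR=1, R=3, W=2
[1] ALU needs rd=2 wr=1: ok; after: ALU=0 MUL=1 MEM=2 BR=1, R=1, W=1
[2] ALU needs rd=2 wr=1: FU; after: ALU=0 MUL=1 MEM=2 BR=1, R=1, W=1
[3] MUL needs rd=2 wr=1: RD_PORT; after: ALU=0 MUL=1 MEM=2 BR=1, R=1, W=1
[4] MEM needs rd=1 wr=1: WAW; after: ALU=0 MUL=1 MEM=2 BR=1, R=1, W=1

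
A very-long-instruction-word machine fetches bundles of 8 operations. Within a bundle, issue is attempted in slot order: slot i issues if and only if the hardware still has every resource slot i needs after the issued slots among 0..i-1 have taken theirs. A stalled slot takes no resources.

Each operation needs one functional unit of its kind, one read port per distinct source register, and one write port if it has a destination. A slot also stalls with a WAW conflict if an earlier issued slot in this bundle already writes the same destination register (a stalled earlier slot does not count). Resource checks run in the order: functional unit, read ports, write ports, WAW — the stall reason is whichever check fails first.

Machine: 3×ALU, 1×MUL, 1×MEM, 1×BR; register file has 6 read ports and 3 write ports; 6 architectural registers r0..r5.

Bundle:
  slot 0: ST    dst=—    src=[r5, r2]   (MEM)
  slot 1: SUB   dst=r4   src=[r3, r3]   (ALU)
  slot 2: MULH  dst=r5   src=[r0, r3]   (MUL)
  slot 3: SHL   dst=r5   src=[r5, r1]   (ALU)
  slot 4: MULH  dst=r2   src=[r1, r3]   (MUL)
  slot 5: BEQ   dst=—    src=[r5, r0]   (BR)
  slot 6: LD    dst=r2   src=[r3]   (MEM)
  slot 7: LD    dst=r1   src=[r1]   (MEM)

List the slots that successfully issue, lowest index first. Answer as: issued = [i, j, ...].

[0] MEM needs rd=2 wr=0: ok; after: ALU=3 MUL=1 MEM=0 BR=1, R=4, W=3
[1] ALU needs rd=1 wr=1: ok; after: ALU=2 MUL=1 MEM=0 BR=1, R=3, W=2
[2] MUL needs rd=2 wr=1: ok; after: ALU=2 MUL=0 MEM=0 BR=1, R=1, W=1
[3] ALU needs rd=2 wr=1: RD_PORT; after: ALU=2 MUL=0 MEM=0 BR=1, R=1, W=1
[4] MUL needs rd=2 wr=1: FU; after: ALU=2 MUL=0 MEM=0 BR=1, R=1, W=1
[5] BR needs rd=2 wr=0: RD_PORT; after: ALU=2 MUL=0 MEM=0 BR=1, R=1, W=1
[6] MEM needs rd=1 wr=1: FU; after: ALU=2 MUL=0 MEM=0 BR=1, R=1, W=1
[7] MEM needs rd=1 wr=1: FU; after: ALU=2 MUL=0 MEM=0 BR=1, R=1, W=1

issued = [0, 1, 2]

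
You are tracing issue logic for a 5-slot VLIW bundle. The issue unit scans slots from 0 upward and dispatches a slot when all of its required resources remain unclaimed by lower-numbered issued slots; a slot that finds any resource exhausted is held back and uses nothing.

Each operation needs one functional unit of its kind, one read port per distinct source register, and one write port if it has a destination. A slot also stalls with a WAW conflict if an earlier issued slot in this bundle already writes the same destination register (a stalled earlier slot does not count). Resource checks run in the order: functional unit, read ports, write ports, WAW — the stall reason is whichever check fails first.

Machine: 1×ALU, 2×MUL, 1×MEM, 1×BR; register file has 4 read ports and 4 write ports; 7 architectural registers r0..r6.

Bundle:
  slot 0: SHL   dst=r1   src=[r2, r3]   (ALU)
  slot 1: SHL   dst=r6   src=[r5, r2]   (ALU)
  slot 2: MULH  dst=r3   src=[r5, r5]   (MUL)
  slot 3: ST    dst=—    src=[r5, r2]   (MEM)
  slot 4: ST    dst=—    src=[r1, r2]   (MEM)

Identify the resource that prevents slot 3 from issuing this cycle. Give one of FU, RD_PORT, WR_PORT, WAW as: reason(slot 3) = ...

reason(slot 3) = RD_PORT

#0 ALU src=r2,r3 dispatched  <A:0 Mu:2 Ld:1 B:1 rd:2 wr:3>
#1 ALU src=r5,r2 held:FU  <A:0 Mu:2 Ld:1 B:1 rd:2 wr:3>
#2 MUL src=r5,r5 dispatched  <A:0 Mu:1 Ld:1 B:1 rd:1 wr:2>
#3 MEM src=r5,r2 held:RD_PORT  <A:0 Mu:1 Ld:1 B:1 rd:1 wr:2>
#4 MEM src=r1,r2 held:RD_PORT  <A:0 Mu:1 Ld:1 B:1 rd:1 wr:2>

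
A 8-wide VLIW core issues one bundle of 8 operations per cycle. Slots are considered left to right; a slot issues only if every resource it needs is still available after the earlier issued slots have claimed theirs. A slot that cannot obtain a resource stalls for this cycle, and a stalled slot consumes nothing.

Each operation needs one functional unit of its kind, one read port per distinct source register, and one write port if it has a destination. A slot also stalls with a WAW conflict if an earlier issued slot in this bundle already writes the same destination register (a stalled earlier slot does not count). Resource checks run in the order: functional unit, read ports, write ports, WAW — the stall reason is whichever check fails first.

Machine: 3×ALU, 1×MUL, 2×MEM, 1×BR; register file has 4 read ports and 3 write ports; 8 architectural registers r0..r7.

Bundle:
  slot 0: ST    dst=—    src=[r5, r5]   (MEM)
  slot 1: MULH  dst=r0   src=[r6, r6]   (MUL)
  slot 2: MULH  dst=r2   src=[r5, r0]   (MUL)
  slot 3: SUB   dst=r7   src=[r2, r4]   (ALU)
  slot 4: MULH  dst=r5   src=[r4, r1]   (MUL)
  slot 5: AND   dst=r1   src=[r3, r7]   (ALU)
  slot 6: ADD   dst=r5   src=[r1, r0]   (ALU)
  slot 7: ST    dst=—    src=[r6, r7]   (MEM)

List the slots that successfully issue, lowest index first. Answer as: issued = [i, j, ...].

issued = [0, 1, 3]

slot 0 (MEM): ISSUE — free A3,Mu1,Ld1,B1 rp3 wp3
slot 1 (MUL): ISSUE — free A3,Mu0,Ld1,B1 rp2 wp2
slot 2 (MUL): stall FU — free A3,Mu0,Ld1,B1 rp2 wp2
slot 3 (ALU): ISSUE — free A2,Mu0,Ld1,B1 rp0 wp1
slot 4 (MUL): stall FU — free A2,Mu0,Ld1,B1 rp0 wp1
slot 5 (ALU): stall RD_PORT — free A2,Mu0,Ld1,B1 rp0 wp1
slot 6 (ALU): stall RD_PORT — free A2,Mu0,Ld1,B1 rp0 wp1
slot 7 (MEM): stall RD_PORT — free A2,Mu0,Ld1,B1 rp0 wp1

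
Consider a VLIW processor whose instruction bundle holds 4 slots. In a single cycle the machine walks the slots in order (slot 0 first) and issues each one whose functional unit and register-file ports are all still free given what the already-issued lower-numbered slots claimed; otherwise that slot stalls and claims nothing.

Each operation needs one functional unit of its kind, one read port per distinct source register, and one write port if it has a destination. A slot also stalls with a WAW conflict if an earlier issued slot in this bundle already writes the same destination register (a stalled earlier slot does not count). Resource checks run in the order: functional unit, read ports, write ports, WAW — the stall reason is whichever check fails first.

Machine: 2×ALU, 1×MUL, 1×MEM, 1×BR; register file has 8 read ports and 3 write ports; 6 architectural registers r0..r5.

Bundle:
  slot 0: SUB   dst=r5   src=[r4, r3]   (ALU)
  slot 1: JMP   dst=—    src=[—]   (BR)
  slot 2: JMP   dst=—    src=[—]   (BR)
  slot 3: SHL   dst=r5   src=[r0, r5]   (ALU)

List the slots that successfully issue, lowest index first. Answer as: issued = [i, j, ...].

issued = [0, 1]

[0] ALU needs rd=2 wr=1: ok; after: ALU=1 MUL=1 MEM=1 BR=1, R=6, W=2
[1] BR needs rd=0 wr=0: ok; after: ALU=1 MUL=1 MEM=1 BR=0, R=6, W=2
[2] BR needs rd=0 wr=0: FU; after: ALU=1 MUL=1 MEM=1 BR=0, R=6, W=2
[3] ALU needs rd=2 wr=1: WAW; after: ALU=1 MUL=1 MEM=1 BR=0, R=6, W=2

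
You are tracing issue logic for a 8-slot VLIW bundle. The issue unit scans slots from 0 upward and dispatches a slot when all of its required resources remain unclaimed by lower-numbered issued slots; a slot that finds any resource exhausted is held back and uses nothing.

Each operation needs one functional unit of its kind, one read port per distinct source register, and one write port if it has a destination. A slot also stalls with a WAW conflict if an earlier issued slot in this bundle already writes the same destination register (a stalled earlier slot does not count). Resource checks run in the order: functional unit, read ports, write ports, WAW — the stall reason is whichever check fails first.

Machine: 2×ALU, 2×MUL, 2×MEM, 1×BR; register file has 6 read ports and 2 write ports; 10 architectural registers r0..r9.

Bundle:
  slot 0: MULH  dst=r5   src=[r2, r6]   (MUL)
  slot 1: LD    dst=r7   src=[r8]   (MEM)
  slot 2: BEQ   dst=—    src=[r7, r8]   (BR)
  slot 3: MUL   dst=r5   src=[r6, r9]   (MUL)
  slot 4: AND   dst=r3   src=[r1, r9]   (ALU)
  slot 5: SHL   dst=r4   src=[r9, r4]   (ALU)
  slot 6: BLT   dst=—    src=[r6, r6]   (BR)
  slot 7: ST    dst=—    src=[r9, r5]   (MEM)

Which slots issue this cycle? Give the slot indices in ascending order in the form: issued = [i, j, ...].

(0) want 1×MUL +2rd +1wr — yes → AL2|MU1|ME2|BR1|rd4|wr1
(1) want 1×MEM +1rd +1wr — yes → AL2|MU1|ME1|BR1|rd3|wr0
(2) want 1×BR +2rd +0wr — yes → AL2|MU1|ME1|BR0|rd1|wr0
(3) want 1×MUL +2rd +1wr — RD_PORT → AL2|MU1|ME1|BR0|rd1|wr0
(4) want 1×ALU +2rd +1wr — RD_PORT → AL2|MU1|ME1|BR0|rd1|wr0
(5) want 1×ALU +2rd +1wr — RD_PORT → AL2|MU1|ME1|BR0|rd1|wr0
(6) want 1×BR +1rd +0wr — FU → AL2|MU1|ME1|BR0|rd1|wr0
(7) want 1×MEM +2rd +0wr — RD_PORT → AL2|MU1|ME1|BR0|rd1|wr0

issued = [0, 1, 2]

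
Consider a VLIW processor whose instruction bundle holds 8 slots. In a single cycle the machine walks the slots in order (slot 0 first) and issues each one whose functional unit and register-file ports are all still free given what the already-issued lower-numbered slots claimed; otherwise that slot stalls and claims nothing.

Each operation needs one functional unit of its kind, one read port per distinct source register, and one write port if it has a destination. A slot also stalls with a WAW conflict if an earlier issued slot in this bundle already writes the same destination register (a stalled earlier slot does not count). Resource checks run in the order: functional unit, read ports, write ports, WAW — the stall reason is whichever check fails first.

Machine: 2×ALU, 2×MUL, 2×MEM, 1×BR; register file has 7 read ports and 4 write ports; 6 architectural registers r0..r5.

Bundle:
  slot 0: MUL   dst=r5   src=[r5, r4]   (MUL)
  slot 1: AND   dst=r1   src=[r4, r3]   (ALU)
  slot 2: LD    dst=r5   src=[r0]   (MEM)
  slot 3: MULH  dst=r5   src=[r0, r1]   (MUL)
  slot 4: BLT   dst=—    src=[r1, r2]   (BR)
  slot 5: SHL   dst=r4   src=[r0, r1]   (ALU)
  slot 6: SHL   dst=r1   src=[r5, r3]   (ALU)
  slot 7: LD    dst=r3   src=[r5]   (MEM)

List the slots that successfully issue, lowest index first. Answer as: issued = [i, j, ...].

slot 0 (MUL): ISSUE — free A2,Mu1,Ld2,B1 rp5 wp3
slot 1 (ALU): ISSUE — free A1,Mu1,Ld2,B1 rp3 wp2
slot 2 (MEM): stall WAW — free A1,Mu1,Ld2,B1 rp3 wp2
slot 3 (MUL): stall WAW — free A1,Mu1,Ld2,B1 rp3 wp2
slot 4 (BR): ISSUE — free A1,Mu1,Ld2,B0 rp1 wp2
slot 5 (ALU): stall RD_PORT — free A1,Mu1,Ld2,B0 rp1 wp2
slot 6 (ALU): stall RD_PORT — free A1,Mu1,Ld2,B0 rp1 wp2
slot 7 (MEM): ISSUE — free A1,Mu1,Ld1,B0 rp0 wp1

issued = [0, 1, 4, 7]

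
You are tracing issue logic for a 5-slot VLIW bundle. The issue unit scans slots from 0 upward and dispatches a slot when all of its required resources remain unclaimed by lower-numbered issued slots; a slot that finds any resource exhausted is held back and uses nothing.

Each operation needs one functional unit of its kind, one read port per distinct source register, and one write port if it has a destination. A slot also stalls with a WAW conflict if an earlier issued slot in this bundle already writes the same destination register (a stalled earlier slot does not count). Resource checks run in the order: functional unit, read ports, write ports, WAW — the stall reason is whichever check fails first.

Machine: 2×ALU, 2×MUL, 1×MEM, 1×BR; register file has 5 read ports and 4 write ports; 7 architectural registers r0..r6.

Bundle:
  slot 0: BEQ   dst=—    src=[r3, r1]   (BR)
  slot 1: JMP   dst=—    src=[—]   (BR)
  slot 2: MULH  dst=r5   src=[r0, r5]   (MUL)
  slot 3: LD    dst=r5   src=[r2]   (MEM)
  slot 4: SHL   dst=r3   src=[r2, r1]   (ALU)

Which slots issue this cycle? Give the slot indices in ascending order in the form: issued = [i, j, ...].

#0 BR src=r3,r1 dispatched  <A:2 Mu:2 Ld:1 B:0 rd:3 wr:4>
#1 BR src=- held:FU  <A:2 Mu:2 Ld:1 B:0 rd:3 wr:4>
#2 MUL src=r0,r5 dispatched  <A:2 Mu:1 Ld:1 B:0 rd:1 wr:3>
#3 MEM src=r2 held:WAW  <A:2 Mu:1 Ld:1 B:0 rd:1 wr:3>
#4 ALU src=r2,r1 held:RD_PORT  <A:2 Mu:1 Ld:1 B:0 rd:1 wr:3>

issued = [0, 2]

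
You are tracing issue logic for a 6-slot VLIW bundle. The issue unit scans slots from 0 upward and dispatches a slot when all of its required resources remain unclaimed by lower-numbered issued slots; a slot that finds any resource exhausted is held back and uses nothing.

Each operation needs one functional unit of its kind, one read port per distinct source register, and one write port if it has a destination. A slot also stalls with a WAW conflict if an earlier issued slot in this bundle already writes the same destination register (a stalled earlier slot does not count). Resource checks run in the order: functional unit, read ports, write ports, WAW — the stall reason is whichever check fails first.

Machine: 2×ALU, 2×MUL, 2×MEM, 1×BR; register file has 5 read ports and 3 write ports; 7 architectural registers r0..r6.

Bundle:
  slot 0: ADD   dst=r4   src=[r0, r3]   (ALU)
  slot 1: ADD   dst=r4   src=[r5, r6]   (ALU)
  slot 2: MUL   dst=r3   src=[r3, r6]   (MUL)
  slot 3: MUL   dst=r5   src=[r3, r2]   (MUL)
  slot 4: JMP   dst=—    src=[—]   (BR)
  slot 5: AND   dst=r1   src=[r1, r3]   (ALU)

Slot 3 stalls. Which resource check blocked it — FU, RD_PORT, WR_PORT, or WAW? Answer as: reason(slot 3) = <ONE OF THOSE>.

reason(slot 3) = RD_PORT

  0. ALU→r4 ⇒ go  {1A/2Mu/2Ld/1B | 3r 2w}
  1. ALU→r4 ⇒ no(WAW)  {1A/2Mu/2Ld/1B | 3r 2w}
  2. MUL→r3 ⇒ go  {1A/1Mu/2Ld/1B | 1r 1w}
  3. MUL→r5 ⇒ no(RD_PORT)  {1A/1Mu/2Ld/1B | 1r 1w}
  4. BR ⇒ go  {1A/1Mu/2Ld/0B | 1r 1w}
  5. ALU→r1 ⇒ no(RD_PORT)  {1A/1Mu/2Ld/0B | 1r 1w}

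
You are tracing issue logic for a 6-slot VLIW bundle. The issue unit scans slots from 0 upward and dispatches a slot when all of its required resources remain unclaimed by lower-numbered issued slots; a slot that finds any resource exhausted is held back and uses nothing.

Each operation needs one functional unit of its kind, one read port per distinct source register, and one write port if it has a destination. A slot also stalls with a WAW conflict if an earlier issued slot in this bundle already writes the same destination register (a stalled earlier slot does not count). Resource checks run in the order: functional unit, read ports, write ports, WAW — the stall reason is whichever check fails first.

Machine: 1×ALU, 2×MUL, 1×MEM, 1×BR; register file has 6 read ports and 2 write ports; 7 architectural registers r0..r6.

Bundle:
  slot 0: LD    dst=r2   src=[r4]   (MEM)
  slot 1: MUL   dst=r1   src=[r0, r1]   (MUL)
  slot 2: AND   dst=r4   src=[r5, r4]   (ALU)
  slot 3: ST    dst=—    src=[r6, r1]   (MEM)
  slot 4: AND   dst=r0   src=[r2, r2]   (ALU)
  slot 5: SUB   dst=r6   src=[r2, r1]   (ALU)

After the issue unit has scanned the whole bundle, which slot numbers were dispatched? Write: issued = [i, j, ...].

issued = [0, 1]

[0] MEM needs rd=1 wr=1: ok; after: ALU=1 MUL=2 MEM=0 BR=1, R=5, W=1
[1] MUL needs rd=2 wr=1: ok; after: ALU=1 MUL=1 MEM=0 BR=1, R=3, W=0
[2] ALU needs rd=2 wr=1: WR_PORT; after: ALU=1 MUL=1 MEM=0 BR=1, R=3, W=0
[3] MEM needs rd=2 wr=0: FU; after: ALU=1 MUL=1 MEM=0 BR=1, R=3, W=0
[4] ALU needs rd=1 wr=1: WR_PORT; after: ALU=1 MUL=1 MEM=0 BR=1, R=3, W=0
[5] ALU needs rd=2 wr=1: WR_PORT; after: ALU=1 MUL=1 MEM=0 BR=1, R=3, W=0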